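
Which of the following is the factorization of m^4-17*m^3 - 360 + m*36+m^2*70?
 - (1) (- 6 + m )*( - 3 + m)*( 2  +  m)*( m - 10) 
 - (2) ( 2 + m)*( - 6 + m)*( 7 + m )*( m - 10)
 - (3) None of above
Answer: 1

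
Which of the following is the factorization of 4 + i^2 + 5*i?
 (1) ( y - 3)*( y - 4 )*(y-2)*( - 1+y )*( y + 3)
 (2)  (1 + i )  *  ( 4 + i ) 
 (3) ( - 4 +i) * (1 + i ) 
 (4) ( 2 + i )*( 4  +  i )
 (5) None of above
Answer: 2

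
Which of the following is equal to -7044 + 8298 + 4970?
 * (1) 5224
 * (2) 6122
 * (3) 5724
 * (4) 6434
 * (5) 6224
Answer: 5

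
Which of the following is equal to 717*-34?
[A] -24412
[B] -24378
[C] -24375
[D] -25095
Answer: B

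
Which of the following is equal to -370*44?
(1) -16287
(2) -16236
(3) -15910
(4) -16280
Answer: 4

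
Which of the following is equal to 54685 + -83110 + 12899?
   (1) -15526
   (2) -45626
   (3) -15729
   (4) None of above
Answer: 1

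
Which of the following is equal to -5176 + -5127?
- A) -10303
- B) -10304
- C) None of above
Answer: A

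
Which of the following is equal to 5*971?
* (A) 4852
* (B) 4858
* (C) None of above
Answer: C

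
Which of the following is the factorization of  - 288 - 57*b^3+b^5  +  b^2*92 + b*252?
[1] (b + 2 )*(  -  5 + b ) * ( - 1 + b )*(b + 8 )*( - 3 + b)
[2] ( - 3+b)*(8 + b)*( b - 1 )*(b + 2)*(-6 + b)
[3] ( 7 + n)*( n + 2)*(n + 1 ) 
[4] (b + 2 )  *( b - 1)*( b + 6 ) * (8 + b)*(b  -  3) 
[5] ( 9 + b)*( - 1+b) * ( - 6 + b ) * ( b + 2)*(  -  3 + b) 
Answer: 2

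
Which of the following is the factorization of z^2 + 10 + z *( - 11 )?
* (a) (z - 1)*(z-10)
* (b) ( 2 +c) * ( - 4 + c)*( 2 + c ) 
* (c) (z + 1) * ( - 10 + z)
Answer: a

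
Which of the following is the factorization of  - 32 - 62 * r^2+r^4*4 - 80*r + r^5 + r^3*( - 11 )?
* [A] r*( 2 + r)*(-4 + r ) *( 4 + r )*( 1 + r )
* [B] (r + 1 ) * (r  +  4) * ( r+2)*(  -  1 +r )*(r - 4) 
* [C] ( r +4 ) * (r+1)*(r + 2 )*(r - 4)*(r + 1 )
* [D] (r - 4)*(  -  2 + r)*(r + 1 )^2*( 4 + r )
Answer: C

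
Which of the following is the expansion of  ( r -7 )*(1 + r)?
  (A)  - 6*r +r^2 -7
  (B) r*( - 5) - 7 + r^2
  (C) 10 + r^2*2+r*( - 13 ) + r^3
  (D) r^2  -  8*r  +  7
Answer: A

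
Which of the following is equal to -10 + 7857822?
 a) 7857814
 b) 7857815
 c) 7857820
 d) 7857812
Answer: d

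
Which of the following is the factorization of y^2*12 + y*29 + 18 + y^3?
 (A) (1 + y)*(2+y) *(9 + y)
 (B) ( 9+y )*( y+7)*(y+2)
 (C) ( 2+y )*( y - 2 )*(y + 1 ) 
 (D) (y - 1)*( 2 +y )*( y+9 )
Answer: A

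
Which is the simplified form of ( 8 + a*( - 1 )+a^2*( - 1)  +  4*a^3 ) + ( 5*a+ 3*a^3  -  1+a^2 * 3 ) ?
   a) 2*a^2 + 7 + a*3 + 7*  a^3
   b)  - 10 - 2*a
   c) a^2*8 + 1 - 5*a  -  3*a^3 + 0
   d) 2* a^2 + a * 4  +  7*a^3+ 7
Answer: d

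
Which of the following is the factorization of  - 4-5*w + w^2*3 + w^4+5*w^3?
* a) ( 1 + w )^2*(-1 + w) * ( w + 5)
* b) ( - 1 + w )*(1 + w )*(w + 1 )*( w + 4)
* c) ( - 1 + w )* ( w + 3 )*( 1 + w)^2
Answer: b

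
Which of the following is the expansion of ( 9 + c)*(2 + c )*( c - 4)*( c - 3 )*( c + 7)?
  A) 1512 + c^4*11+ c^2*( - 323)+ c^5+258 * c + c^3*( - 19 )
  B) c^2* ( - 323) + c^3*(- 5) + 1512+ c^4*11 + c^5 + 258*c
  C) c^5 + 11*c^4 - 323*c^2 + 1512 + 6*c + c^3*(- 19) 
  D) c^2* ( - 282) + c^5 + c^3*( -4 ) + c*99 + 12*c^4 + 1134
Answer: A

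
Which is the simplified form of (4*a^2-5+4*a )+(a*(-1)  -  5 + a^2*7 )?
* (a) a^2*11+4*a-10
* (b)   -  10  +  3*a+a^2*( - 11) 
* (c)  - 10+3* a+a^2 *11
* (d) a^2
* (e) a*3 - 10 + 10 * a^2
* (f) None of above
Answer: c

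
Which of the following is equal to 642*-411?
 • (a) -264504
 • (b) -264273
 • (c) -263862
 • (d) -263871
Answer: c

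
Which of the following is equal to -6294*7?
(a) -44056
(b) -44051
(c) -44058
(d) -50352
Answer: c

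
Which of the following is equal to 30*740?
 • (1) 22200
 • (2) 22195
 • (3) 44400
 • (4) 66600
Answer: 1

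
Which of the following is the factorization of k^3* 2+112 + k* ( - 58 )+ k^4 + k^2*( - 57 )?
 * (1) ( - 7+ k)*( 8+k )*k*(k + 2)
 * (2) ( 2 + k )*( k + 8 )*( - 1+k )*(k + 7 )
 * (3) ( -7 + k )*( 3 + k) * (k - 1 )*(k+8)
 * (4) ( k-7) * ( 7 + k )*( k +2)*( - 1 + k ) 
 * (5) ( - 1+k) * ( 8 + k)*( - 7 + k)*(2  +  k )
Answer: 5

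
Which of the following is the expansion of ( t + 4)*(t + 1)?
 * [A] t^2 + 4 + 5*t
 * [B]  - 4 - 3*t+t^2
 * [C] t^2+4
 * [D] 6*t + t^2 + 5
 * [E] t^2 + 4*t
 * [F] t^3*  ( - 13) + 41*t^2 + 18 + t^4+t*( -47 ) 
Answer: A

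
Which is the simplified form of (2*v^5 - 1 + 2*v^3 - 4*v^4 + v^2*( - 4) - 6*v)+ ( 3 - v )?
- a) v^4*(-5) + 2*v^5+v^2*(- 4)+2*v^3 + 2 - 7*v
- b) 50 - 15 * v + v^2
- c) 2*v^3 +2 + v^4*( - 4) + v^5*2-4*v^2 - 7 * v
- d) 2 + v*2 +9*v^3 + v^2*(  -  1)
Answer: c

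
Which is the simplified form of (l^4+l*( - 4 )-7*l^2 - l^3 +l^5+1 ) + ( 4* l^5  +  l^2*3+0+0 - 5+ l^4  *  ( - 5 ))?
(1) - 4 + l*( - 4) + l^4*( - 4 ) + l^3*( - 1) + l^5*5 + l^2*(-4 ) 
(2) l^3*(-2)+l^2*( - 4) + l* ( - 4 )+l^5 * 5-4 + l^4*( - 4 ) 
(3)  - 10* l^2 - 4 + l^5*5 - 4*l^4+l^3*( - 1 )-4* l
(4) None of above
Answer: 1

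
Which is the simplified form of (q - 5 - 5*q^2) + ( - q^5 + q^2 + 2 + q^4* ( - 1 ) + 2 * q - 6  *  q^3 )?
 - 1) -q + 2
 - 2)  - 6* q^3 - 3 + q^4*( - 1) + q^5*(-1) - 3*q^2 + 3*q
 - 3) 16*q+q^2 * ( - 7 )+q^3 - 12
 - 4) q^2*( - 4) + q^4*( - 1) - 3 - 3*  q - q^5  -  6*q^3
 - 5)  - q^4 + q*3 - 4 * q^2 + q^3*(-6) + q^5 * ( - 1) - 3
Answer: 5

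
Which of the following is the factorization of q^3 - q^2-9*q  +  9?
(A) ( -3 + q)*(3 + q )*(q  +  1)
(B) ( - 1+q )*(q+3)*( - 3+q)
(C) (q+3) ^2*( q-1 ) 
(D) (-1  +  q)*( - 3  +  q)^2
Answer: B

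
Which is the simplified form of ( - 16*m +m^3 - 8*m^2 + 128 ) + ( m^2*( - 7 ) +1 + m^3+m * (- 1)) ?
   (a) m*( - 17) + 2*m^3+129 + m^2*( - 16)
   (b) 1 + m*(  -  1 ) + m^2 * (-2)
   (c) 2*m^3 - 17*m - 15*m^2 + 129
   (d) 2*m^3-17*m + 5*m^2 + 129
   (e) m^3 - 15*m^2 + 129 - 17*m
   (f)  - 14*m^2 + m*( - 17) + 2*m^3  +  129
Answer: c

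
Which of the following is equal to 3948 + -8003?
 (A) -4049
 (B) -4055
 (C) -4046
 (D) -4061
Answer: B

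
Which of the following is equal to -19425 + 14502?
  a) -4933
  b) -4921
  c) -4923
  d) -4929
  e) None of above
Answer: c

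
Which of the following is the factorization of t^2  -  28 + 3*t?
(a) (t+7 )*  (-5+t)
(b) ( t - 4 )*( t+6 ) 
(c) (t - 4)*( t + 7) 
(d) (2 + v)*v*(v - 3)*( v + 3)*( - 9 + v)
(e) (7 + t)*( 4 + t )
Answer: c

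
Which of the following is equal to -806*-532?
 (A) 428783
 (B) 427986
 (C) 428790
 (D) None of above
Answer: D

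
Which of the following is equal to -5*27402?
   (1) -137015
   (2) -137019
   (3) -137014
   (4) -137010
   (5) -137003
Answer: 4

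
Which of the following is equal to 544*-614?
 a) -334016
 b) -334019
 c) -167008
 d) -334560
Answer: a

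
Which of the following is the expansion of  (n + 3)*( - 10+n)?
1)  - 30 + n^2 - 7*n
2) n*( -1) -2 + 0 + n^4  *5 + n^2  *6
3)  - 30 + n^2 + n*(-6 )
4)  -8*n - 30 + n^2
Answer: 1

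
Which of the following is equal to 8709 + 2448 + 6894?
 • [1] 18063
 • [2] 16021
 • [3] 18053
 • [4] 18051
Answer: 4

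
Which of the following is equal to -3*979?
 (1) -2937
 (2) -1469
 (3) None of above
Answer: 1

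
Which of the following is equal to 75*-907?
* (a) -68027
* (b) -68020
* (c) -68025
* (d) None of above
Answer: c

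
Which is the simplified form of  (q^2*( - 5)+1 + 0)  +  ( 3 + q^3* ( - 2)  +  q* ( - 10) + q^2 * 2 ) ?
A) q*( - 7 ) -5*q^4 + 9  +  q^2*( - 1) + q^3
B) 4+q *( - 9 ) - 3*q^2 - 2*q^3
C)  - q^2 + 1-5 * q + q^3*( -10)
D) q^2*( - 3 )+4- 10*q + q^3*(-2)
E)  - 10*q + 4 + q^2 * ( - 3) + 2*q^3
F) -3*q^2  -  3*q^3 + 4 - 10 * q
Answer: D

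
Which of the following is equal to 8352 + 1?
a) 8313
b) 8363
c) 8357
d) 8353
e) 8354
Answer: d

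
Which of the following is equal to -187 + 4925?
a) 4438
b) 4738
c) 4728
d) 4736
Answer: b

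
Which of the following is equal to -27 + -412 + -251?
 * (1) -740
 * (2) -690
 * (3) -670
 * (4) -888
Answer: 2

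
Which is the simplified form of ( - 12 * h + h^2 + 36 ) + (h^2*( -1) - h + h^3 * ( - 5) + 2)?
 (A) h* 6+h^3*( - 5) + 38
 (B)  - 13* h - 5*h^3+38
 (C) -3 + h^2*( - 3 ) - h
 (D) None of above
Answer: B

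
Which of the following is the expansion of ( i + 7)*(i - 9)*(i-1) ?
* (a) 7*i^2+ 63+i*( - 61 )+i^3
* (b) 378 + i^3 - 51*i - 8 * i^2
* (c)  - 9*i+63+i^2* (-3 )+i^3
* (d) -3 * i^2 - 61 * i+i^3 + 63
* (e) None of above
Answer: d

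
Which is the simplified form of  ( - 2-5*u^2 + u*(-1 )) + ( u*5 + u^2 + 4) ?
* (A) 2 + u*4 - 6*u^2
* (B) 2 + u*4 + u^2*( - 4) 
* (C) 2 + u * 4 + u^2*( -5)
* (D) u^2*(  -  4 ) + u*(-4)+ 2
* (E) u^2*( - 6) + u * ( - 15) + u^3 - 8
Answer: B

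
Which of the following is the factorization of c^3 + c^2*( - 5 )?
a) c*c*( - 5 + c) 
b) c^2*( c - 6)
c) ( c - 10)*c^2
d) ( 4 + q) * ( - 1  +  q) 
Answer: a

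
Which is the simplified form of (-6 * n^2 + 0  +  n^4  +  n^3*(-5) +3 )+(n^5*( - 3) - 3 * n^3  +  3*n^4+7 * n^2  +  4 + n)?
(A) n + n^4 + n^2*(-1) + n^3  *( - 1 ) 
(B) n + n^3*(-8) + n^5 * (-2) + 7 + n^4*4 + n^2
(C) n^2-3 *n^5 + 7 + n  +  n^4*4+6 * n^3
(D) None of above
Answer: D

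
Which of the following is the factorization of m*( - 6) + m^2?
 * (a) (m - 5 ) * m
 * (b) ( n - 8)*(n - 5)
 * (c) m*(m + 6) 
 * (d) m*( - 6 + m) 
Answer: d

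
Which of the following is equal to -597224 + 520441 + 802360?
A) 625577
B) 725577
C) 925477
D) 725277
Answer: B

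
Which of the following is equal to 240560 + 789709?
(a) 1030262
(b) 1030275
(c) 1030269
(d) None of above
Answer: c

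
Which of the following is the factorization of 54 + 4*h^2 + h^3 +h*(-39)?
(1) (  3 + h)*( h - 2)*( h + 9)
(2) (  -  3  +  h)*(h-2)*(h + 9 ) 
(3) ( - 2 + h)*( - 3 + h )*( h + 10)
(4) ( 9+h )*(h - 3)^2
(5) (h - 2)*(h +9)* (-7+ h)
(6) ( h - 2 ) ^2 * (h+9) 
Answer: 2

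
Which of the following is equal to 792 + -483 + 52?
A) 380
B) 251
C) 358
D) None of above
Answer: D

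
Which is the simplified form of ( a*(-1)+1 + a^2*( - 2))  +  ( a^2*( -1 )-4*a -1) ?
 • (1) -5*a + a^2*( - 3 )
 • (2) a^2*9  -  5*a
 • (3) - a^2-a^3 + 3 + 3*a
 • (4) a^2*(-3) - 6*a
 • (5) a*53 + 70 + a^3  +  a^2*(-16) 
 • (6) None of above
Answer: 1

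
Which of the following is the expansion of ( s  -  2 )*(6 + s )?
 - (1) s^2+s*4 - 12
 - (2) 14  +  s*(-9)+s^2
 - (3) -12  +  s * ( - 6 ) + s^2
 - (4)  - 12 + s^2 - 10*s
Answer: 1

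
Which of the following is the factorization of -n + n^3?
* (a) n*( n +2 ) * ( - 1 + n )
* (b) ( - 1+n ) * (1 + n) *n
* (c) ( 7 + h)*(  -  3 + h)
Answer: b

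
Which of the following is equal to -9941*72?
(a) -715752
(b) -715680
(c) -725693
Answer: a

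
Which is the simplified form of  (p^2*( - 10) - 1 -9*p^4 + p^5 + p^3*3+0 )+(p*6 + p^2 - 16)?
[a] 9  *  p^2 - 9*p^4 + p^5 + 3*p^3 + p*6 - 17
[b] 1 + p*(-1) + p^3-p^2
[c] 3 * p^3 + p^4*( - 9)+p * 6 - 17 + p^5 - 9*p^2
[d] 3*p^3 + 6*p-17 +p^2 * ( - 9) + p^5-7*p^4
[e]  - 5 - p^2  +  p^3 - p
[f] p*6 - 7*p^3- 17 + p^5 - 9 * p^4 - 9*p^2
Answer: c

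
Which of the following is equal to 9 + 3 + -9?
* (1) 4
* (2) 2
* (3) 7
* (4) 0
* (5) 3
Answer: 5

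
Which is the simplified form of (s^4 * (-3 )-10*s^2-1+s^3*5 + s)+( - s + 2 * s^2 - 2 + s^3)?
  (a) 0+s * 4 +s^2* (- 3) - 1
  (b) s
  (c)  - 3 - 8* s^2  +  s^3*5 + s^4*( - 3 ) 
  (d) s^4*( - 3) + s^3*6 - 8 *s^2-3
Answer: d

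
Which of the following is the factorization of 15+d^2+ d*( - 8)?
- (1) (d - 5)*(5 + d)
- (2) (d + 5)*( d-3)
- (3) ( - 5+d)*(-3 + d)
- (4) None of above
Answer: 3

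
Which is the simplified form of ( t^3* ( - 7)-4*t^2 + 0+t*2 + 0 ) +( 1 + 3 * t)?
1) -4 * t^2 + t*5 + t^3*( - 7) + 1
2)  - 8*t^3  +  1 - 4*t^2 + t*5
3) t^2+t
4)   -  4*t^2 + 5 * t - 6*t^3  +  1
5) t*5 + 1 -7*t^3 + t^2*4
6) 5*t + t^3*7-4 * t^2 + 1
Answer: 1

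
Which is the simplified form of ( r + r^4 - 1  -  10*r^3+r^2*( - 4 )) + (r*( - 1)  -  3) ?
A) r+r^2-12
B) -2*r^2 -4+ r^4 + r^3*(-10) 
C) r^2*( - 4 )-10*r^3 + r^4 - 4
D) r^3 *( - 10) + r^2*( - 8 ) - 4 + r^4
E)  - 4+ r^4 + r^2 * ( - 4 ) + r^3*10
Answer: C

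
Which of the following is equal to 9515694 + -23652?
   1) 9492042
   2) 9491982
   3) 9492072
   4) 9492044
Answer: 1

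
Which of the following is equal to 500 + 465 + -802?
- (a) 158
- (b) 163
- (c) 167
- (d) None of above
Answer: b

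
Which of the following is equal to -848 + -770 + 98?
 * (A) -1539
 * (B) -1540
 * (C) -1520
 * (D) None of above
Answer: C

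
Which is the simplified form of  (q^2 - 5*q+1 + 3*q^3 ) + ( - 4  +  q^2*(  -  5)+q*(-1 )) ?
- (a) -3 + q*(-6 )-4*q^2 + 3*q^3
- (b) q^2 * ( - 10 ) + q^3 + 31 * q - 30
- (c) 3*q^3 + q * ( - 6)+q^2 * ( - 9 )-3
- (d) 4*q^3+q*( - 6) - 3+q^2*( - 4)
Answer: a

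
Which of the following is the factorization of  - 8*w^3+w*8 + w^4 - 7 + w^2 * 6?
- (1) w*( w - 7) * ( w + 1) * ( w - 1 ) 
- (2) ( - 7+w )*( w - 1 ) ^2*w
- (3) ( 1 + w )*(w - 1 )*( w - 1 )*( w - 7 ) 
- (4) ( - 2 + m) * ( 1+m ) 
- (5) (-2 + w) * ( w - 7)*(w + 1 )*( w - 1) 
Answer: 3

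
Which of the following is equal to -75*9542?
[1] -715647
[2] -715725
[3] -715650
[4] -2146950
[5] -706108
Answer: 3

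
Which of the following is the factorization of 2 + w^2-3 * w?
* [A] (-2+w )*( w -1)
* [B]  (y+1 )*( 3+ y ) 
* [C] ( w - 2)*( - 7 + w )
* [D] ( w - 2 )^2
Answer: A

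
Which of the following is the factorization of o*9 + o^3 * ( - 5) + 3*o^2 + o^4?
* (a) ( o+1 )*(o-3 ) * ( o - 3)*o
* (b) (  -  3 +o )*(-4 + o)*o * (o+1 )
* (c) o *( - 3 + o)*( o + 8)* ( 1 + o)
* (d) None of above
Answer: a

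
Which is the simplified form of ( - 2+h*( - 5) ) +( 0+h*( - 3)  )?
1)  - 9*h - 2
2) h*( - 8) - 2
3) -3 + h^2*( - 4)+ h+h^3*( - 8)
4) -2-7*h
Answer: 2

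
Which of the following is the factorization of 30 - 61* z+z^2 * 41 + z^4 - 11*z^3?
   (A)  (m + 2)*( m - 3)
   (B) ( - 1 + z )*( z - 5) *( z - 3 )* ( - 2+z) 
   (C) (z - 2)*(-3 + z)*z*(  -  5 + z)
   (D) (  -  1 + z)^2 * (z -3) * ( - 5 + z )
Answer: B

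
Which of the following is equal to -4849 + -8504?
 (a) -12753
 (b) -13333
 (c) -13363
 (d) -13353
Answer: d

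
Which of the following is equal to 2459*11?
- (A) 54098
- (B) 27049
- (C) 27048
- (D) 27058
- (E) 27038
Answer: B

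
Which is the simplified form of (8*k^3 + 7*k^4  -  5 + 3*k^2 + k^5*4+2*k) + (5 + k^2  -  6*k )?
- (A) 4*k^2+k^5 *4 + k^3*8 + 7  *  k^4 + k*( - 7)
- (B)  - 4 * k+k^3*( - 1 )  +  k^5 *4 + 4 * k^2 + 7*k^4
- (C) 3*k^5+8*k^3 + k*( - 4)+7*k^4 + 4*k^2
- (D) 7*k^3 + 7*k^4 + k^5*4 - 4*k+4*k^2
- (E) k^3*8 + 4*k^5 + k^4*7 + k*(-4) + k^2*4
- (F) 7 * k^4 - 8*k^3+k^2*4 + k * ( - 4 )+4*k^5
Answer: E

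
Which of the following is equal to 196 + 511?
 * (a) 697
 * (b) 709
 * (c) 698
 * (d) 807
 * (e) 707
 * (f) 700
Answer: e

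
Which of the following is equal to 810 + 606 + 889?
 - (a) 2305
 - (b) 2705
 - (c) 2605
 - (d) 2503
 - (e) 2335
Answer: a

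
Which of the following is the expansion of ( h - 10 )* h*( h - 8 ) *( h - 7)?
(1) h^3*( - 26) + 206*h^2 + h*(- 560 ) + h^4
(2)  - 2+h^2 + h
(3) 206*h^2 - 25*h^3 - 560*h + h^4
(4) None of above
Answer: 3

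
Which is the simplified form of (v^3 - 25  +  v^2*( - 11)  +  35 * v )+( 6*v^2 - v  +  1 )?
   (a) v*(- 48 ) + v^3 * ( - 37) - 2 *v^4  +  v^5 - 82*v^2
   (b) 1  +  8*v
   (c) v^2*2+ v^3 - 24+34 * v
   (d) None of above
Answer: d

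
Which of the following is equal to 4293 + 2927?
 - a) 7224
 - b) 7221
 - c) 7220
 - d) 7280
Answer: c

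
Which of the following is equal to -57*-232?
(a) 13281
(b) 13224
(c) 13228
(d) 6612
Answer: b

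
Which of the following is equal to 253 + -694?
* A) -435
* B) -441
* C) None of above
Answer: B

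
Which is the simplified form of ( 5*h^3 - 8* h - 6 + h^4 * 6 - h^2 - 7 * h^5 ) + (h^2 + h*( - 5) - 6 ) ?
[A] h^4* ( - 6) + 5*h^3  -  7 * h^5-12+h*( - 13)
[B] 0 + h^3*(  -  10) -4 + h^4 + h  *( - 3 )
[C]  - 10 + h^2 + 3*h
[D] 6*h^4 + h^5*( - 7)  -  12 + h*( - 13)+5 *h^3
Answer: D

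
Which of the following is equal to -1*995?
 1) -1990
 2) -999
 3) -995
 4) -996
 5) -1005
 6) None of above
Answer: 3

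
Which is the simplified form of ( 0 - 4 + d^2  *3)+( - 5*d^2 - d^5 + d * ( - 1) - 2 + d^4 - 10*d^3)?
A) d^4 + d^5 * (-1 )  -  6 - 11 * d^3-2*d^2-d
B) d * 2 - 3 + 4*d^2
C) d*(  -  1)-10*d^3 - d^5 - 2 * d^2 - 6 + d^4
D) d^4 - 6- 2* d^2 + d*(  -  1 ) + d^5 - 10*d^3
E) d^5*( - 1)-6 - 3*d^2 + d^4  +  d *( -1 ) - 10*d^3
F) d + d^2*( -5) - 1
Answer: C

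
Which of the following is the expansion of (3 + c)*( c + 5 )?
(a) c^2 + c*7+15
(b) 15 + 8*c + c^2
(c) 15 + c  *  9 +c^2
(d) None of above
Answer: b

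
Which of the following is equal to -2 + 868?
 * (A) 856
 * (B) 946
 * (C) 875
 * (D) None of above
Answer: D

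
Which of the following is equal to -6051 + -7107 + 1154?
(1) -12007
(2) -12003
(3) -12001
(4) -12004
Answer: 4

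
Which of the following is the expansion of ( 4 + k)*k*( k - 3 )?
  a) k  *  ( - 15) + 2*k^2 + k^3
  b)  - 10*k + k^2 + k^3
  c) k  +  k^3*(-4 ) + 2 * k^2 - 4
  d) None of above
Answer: d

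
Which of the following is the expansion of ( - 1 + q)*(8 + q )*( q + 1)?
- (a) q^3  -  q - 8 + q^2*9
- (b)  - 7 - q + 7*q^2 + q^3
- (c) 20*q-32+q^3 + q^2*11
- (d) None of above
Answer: d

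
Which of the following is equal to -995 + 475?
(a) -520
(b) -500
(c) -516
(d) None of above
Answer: a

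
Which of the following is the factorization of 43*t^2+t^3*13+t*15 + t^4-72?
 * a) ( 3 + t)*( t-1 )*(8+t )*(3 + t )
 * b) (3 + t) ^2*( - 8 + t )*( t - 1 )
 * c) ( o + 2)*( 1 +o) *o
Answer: a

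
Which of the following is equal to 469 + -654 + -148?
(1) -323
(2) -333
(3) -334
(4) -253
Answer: 2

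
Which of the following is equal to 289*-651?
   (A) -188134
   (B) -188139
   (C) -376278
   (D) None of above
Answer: B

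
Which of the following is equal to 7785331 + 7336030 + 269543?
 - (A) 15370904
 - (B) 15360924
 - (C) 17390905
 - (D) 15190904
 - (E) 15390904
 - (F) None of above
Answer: E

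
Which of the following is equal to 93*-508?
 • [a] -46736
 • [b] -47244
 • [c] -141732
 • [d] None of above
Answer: b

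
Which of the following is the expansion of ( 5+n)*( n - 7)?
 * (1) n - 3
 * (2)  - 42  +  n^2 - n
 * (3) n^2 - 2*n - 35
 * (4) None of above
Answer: 3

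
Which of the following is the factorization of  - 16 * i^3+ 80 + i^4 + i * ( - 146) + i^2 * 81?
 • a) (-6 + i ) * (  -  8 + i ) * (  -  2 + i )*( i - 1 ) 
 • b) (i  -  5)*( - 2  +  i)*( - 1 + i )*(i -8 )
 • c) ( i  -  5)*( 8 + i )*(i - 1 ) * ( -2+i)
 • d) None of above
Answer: b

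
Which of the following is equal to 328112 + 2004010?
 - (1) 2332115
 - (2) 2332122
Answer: 2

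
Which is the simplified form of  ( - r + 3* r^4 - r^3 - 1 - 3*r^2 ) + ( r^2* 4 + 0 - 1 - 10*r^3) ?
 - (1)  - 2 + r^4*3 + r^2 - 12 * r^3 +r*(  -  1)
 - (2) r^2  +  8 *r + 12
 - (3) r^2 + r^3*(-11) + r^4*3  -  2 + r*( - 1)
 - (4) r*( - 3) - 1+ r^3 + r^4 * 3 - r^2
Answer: 3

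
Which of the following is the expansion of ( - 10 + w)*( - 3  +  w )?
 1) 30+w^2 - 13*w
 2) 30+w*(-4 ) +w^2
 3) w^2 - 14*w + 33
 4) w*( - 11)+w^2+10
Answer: 1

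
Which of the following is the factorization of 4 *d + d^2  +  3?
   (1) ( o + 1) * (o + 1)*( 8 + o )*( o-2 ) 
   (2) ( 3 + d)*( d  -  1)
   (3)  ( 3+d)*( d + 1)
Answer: 3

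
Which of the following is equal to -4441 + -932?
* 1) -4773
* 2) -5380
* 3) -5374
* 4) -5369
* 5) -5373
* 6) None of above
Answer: 5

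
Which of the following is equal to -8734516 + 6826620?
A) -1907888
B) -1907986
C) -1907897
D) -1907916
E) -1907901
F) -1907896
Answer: F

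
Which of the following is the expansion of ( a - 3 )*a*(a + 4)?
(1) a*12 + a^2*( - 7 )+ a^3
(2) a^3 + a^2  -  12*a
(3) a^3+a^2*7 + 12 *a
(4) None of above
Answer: 2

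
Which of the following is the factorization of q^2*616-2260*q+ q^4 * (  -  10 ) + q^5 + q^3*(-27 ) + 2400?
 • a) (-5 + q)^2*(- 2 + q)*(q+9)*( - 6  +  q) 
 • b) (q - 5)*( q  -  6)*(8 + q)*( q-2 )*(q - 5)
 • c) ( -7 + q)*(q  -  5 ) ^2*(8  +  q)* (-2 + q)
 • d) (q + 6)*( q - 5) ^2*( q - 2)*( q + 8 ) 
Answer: b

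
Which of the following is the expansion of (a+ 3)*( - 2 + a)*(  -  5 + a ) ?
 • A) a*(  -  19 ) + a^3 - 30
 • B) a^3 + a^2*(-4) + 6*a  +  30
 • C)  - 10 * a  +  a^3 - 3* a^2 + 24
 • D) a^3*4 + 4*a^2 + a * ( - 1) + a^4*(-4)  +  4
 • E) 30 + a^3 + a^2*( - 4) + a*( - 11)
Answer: E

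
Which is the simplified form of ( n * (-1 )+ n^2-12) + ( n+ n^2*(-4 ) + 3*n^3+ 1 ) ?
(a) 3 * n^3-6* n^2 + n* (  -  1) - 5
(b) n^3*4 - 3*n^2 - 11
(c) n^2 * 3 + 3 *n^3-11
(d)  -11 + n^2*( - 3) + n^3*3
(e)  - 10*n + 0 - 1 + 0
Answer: d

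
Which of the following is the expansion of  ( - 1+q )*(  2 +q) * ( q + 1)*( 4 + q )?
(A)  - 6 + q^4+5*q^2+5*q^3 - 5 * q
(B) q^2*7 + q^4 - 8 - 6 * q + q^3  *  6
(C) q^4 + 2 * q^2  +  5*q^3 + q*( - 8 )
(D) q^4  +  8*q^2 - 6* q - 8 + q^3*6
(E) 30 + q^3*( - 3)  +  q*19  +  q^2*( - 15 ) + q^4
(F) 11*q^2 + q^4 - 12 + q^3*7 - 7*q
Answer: B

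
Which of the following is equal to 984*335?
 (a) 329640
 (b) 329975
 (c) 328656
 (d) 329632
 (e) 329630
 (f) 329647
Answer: a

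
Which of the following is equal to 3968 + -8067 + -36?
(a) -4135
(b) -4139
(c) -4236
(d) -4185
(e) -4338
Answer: a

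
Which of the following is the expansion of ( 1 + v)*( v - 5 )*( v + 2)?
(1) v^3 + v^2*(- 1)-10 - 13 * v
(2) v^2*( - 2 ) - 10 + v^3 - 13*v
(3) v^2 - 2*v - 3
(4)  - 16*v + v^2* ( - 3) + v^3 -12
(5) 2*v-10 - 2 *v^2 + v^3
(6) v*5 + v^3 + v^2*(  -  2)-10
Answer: 2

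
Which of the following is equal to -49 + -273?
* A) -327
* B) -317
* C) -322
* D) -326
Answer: C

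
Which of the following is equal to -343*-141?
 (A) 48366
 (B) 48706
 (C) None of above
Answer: C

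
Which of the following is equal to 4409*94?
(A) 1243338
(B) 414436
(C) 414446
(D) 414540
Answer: C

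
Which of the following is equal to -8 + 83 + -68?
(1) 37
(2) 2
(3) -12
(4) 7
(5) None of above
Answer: 4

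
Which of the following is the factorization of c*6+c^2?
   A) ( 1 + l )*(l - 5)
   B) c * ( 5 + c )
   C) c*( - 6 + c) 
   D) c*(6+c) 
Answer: D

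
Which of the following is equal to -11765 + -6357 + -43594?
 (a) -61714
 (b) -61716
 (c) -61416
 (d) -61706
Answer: b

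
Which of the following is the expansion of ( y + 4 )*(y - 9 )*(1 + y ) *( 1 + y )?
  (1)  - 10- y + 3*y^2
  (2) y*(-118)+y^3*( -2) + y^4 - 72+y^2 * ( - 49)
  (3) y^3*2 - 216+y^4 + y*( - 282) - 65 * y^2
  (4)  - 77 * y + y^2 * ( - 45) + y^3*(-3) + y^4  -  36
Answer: 4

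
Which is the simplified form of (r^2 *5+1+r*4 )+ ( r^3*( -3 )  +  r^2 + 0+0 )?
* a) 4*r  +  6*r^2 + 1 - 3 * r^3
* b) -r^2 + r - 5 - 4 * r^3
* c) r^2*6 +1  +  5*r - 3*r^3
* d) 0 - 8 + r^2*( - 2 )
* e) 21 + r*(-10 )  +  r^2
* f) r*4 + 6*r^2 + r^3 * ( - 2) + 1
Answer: a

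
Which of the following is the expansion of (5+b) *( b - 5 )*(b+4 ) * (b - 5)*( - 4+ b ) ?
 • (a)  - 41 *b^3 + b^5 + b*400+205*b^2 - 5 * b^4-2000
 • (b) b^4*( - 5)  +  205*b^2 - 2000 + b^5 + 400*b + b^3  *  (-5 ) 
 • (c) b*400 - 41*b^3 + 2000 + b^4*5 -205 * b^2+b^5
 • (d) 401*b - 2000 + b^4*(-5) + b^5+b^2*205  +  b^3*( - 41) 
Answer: a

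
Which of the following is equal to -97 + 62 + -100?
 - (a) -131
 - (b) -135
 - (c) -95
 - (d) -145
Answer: b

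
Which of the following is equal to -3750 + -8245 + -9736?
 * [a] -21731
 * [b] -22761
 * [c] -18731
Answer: a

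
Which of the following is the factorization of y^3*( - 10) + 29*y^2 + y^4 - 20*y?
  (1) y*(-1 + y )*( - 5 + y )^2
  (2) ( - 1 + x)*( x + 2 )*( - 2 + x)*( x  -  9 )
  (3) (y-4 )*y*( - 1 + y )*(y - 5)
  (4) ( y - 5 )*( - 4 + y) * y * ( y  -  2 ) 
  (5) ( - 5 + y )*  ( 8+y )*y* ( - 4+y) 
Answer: 3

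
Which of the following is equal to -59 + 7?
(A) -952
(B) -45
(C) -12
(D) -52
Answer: D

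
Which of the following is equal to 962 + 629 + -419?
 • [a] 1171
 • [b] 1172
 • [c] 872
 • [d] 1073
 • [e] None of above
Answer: b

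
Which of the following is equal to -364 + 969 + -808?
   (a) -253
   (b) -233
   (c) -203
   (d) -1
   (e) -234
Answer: c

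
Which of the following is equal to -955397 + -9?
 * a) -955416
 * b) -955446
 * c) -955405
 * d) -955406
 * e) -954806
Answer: d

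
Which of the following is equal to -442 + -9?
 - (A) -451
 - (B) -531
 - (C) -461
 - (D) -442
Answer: A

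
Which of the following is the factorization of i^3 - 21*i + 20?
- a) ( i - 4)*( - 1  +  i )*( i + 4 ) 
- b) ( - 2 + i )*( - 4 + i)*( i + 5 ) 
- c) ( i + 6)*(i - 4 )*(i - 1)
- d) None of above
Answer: d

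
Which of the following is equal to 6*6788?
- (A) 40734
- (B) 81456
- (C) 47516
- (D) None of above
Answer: D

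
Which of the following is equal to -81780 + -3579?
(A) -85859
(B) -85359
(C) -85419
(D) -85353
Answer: B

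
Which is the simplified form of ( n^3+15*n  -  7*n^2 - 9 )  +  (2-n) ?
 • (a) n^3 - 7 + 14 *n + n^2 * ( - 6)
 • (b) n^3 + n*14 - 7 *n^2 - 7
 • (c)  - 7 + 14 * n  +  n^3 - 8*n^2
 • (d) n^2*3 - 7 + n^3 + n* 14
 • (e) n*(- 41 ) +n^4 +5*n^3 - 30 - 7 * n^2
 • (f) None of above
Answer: b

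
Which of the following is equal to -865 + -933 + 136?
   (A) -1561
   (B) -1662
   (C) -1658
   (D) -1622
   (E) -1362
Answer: B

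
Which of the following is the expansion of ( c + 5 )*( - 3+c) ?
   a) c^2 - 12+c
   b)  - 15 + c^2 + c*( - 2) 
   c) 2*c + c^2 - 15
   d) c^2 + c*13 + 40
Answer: c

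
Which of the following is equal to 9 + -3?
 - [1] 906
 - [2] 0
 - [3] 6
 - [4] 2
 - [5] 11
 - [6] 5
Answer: 3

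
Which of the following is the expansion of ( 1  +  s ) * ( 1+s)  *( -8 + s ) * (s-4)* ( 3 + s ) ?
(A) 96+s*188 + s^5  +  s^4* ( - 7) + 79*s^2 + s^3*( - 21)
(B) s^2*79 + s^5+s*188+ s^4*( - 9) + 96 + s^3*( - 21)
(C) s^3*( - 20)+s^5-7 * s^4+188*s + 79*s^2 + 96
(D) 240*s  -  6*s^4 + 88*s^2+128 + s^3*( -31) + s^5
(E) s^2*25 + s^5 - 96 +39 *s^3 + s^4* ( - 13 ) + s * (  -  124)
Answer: A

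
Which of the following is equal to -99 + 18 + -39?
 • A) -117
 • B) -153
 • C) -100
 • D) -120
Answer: D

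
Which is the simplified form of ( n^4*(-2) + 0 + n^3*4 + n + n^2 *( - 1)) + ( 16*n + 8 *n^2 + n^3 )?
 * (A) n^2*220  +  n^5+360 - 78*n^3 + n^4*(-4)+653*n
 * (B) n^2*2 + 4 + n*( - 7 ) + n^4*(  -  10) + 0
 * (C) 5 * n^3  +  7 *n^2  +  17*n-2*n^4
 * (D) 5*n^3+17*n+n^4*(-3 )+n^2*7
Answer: C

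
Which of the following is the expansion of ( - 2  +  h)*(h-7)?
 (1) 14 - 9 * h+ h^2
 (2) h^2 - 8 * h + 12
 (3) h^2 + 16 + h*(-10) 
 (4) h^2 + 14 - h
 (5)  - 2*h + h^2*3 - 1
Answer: 1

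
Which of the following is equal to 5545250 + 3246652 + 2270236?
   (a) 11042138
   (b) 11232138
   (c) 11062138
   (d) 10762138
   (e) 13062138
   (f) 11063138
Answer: c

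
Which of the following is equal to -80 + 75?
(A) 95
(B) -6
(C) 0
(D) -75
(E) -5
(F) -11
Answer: E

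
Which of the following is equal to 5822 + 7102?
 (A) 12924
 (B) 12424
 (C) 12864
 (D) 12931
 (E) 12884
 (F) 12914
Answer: A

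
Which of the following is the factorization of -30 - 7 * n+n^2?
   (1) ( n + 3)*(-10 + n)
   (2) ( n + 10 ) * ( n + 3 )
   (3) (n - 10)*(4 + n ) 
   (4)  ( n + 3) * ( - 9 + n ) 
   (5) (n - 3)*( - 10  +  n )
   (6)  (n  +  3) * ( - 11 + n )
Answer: 1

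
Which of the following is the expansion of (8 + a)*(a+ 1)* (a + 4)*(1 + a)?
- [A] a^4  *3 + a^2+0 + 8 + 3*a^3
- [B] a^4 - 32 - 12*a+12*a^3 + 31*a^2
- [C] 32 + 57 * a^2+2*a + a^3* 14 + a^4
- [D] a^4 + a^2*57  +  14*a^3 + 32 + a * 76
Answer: D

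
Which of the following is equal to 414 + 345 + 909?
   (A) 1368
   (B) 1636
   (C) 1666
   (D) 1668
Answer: D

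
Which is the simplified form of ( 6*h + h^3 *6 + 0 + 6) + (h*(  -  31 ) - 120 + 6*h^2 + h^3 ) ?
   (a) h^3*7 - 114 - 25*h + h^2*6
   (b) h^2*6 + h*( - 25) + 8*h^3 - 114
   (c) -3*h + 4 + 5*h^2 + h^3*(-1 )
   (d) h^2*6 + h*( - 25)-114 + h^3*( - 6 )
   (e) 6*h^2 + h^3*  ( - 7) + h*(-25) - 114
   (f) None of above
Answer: a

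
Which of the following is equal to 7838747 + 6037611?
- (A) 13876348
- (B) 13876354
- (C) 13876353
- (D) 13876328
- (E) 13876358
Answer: E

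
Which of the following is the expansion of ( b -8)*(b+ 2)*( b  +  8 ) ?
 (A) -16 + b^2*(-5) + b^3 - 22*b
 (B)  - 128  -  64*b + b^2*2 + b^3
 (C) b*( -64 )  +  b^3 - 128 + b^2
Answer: B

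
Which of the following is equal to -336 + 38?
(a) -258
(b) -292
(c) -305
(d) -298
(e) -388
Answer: d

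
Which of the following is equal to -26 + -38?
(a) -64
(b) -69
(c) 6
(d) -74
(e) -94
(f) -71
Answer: a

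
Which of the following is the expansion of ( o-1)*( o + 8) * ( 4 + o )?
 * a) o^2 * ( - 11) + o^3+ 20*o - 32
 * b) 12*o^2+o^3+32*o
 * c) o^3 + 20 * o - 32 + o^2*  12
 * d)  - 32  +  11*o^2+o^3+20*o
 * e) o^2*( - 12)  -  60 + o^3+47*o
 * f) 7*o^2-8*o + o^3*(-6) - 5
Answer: d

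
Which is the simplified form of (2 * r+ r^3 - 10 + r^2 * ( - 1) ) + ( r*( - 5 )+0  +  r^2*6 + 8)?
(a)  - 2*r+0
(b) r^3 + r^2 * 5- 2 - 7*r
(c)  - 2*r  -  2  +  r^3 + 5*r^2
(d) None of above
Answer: d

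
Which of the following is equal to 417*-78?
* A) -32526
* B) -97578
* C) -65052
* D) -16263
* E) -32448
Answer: A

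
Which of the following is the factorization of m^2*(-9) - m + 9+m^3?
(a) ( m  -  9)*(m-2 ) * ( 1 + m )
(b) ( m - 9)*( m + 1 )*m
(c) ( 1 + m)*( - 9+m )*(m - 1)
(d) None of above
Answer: c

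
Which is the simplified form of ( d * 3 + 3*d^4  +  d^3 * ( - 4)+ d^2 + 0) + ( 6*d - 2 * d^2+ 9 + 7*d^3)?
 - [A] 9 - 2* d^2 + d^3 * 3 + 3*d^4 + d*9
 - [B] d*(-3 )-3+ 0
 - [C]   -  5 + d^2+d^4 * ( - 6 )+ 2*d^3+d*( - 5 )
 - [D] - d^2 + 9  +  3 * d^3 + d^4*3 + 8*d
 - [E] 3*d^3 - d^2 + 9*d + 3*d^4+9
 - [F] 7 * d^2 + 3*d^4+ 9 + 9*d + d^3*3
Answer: E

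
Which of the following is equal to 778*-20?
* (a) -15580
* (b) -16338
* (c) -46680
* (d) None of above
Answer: d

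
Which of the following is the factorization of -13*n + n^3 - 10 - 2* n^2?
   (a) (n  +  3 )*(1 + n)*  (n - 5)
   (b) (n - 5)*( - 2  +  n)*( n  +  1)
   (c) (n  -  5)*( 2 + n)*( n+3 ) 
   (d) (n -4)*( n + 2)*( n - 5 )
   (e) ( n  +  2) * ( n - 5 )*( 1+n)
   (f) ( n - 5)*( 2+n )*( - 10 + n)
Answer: e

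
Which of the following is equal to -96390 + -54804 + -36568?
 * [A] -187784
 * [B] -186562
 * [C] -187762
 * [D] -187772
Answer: C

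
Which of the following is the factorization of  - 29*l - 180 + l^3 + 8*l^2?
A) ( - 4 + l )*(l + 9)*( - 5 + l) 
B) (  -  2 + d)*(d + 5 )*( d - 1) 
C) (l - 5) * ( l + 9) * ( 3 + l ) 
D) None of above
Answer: D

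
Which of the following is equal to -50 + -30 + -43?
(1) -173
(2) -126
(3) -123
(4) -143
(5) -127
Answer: 3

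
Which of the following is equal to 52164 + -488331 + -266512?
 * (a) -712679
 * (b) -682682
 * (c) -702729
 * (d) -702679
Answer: d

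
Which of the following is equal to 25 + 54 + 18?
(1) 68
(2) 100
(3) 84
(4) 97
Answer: 4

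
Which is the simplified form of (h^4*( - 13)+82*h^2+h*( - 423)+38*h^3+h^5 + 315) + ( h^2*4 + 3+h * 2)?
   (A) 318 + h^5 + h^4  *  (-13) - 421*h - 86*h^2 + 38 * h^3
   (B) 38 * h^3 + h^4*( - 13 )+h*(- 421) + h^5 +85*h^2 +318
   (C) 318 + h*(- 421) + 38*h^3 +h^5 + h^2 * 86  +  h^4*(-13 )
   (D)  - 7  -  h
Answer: C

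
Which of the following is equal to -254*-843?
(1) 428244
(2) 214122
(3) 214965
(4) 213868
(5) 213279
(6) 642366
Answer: 2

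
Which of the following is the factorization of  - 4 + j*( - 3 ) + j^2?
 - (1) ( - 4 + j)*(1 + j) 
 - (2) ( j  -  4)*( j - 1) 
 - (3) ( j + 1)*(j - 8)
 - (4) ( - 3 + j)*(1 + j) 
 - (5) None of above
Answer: 1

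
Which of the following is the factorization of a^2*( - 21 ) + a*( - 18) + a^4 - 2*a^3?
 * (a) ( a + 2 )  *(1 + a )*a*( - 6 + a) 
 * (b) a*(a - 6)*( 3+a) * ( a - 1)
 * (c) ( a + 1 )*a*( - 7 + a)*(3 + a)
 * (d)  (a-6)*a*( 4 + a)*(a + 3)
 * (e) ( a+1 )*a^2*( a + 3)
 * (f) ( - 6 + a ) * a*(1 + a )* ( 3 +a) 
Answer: f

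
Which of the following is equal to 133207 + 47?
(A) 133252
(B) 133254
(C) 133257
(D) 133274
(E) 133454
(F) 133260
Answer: B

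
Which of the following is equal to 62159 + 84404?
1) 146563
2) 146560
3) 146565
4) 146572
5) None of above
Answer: 1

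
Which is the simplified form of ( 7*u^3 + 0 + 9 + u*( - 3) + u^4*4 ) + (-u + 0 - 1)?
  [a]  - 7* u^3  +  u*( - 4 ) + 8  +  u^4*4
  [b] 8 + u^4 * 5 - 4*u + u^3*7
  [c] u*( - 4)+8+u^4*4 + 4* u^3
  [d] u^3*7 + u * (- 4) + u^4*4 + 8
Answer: d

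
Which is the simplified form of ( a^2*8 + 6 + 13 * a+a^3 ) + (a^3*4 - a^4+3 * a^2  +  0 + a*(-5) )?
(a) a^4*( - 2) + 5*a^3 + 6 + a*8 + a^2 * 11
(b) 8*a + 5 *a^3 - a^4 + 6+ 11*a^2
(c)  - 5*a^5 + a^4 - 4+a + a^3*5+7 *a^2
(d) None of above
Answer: b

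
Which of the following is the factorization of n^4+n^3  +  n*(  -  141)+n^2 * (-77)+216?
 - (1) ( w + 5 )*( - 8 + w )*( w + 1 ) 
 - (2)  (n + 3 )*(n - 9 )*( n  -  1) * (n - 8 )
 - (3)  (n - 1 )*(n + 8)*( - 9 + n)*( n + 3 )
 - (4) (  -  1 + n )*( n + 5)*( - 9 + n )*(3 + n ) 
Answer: 3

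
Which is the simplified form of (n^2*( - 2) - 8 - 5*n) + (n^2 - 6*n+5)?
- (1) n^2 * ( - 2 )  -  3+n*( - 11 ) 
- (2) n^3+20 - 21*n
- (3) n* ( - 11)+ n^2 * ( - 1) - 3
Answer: 3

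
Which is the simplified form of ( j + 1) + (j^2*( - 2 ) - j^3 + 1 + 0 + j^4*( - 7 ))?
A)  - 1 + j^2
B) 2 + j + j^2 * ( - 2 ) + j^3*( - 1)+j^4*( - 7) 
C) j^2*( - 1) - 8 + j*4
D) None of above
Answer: B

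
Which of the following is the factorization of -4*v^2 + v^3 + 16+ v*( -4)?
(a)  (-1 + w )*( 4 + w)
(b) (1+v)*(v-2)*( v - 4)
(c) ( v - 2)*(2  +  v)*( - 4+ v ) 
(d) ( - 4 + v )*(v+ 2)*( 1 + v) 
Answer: c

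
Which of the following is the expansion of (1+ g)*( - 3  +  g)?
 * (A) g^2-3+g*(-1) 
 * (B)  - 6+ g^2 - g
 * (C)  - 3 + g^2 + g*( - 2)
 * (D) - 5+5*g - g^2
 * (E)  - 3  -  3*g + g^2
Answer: C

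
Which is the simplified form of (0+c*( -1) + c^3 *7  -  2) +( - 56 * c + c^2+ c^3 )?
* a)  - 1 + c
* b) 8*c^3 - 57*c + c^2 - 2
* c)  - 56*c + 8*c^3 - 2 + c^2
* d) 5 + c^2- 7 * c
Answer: b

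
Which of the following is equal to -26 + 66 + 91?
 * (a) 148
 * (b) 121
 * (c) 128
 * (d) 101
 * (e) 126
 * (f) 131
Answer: f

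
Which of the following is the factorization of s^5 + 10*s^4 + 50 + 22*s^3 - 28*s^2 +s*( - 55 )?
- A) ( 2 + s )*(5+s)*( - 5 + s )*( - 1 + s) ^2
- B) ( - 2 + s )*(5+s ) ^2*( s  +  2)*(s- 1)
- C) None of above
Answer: C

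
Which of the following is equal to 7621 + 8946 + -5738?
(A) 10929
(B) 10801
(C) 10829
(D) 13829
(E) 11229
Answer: C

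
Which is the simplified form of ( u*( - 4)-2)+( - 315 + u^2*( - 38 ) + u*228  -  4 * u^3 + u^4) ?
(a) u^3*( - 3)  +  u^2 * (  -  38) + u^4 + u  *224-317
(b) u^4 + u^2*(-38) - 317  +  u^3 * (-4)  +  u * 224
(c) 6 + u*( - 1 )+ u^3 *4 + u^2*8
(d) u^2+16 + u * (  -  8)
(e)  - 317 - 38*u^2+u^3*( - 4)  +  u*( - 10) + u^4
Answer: b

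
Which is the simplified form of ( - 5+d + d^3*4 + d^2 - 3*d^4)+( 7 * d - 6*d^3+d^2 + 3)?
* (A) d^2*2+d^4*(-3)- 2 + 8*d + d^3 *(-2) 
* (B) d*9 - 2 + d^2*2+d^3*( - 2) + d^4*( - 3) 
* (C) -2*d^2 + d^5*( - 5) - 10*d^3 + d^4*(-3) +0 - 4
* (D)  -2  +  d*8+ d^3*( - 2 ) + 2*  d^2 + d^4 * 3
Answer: A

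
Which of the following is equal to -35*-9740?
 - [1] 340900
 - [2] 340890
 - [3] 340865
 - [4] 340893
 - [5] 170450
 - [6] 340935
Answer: 1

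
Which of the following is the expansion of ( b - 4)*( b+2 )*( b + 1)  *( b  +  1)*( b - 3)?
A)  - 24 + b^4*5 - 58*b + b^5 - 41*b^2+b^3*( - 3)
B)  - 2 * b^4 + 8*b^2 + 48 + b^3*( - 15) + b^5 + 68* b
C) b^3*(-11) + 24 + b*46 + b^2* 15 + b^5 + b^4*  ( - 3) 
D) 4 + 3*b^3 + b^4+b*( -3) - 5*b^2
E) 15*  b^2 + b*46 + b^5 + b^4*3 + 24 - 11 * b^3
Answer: C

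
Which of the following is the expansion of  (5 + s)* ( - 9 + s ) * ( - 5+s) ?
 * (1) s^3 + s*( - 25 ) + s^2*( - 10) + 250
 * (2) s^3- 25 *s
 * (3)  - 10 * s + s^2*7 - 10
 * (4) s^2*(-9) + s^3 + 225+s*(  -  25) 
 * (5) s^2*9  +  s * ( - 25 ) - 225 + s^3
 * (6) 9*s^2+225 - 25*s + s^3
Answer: 4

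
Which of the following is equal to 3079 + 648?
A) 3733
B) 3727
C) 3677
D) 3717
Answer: B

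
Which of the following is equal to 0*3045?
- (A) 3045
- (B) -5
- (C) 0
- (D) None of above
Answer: C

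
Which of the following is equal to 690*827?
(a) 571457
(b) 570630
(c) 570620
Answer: b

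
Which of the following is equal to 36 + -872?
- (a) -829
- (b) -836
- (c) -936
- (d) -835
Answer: b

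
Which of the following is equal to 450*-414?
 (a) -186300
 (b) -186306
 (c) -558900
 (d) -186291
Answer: a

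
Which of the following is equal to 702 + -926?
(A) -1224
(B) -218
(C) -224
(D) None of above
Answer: C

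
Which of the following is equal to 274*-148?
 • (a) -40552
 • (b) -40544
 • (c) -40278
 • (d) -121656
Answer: a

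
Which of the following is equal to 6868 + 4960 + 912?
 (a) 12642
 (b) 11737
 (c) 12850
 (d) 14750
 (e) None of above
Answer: e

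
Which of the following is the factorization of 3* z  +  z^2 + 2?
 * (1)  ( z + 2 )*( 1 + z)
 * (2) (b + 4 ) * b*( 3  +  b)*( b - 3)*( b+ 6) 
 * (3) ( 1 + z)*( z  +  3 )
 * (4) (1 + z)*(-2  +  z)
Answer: 1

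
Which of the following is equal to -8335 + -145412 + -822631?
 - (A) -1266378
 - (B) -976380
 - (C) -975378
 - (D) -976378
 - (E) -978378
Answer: D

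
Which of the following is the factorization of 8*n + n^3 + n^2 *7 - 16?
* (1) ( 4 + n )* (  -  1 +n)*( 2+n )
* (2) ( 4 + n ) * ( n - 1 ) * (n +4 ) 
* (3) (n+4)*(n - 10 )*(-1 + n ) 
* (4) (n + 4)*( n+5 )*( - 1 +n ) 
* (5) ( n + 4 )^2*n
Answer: 2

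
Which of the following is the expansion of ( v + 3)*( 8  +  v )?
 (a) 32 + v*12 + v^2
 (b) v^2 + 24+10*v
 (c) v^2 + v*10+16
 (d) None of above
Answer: d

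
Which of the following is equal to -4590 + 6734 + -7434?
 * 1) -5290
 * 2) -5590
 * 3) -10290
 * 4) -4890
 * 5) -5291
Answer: 1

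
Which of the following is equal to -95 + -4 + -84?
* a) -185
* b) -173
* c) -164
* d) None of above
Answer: d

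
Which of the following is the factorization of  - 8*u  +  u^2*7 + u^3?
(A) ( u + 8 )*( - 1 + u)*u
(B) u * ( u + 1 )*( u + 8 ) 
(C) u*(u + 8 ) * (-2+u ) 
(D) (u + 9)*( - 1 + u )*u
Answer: A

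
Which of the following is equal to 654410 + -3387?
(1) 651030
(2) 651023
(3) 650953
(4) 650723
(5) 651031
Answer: 2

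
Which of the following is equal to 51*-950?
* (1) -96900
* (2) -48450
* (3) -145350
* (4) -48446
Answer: 2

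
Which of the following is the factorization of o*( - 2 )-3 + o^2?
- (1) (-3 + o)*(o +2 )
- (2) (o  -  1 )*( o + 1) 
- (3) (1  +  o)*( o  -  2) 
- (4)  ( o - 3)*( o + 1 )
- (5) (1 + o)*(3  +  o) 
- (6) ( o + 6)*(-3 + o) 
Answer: 4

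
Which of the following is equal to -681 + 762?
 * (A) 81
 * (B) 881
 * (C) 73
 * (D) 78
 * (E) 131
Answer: A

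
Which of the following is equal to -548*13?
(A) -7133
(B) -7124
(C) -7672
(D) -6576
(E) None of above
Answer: B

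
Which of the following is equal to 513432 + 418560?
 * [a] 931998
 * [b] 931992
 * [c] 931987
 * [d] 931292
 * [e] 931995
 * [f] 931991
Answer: b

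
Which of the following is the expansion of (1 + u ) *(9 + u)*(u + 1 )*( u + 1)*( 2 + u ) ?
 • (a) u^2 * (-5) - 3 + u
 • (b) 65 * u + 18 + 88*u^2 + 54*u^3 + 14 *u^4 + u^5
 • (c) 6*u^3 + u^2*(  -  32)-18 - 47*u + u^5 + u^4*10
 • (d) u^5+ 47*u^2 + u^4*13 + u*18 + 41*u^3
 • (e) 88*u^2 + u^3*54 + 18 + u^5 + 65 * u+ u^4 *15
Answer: b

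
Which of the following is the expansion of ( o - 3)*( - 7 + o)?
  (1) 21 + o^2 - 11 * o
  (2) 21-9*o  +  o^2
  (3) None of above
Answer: 3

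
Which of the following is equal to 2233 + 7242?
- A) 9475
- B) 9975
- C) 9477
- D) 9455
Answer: A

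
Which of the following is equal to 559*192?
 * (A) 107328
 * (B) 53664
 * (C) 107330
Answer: A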